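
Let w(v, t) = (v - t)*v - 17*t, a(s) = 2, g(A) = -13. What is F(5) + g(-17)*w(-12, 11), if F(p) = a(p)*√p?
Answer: -1157 + 2*√5 ≈ -1152.5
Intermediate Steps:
F(p) = 2*√p
w(v, t) = -17*t + v*(v - t) (w(v, t) = v*(v - t) - 17*t = -17*t + v*(v - t))
F(5) + g(-17)*w(-12, 11) = 2*√5 - 13*((-12)² - 17*11 - 1*11*(-12)) = 2*√5 - 13*(144 - 187 + 132) = 2*√5 - 13*89 = 2*√5 - 1157 = -1157 + 2*√5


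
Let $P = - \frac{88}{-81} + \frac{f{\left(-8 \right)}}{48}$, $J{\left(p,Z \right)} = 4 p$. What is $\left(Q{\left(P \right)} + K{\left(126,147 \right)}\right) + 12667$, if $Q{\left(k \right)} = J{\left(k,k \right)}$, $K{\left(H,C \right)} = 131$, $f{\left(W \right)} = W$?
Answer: $\frac{1036936}{81} \approx 12802.0$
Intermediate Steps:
$P = \frac{149}{162}$ ($P = - \frac{88}{-81} - \frac{8}{48} = \left(-88\right) \left(- \frac{1}{81}\right) - \frac{1}{6} = \frac{88}{81} - \frac{1}{6} = \frac{149}{162} \approx 0.91975$)
$Q{\left(k \right)} = 4 k$
$\left(Q{\left(P \right)} + K{\left(126,147 \right)}\right) + 12667 = \left(4 \cdot \frac{149}{162} + 131\right) + 12667 = \left(\frac{298}{81} + 131\right) + 12667 = \frac{10909}{81} + 12667 = \frac{1036936}{81}$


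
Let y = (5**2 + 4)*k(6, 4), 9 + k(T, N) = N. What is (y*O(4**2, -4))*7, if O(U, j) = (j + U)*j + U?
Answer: 32480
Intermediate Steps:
k(T, N) = -9 + N
O(U, j) = U + j*(U + j) (O(U, j) = (U + j)*j + U = j*(U + j) + U = U + j*(U + j))
y = -145 (y = (5**2 + 4)*(-9 + 4) = (25 + 4)*(-5) = 29*(-5) = -145)
(y*O(4**2, -4))*7 = -145*(4**2 + (-4)**2 + 4**2*(-4))*7 = -145*(16 + 16 + 16*(-4))*7 = -145*(16 + 16 - 64)*7 = -145*(-32)*7 = 4640*7 = 32480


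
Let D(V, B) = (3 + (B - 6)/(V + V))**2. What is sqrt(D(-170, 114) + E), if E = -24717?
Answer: I*sqrt(178528341)/85 ≈ 157.19*I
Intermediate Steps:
D(V, B) = (3 + (-6 + B)/(2*V))**2 (D(V, B) = (3 + (-6 + B)/((2*V)))**2 = (3 + (-6 + B)*(1/(2*V)))**2 = (3 + (-6 + B)/(2*V))**2)
sqrt(D(-170, 114) + E) = sqrt((1/4)*(-6 + 114 + 6*(-170))**2/(-170)**2 - 24717) = sqrt((1/4)*(1/28900)*(-6 + 114 - 1020)**2 - 24717) = sqrt((1/4)*(1/28900)*(-912)**2 - 24717) = sqrt((1/4)*(1/28900)*831744 - 24717) = sqrt(51984/7225 - 24717) = sqrt(-178528341/7225) = I*sqrt(178528341)/85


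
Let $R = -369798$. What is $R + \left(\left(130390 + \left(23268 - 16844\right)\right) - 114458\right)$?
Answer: $-347442$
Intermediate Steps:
$R + \left(\left(130390 + \left(23268 - 16844\right)\right) - 114458\right) = -369798 + \left(\left(130390 + \left(23268 - 16844\right)\right) - 114458\right) = -369798 + \left(\left(130390 + 6424\right) - 114458\right) = -369798 + \left(136814 - 114458\right) = -369798 + 22356 = -347442$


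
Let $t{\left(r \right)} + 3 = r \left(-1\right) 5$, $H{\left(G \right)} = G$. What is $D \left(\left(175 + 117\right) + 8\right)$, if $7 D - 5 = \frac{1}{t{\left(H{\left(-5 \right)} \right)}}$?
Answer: $\frac{16650}{77} \approx 216.23$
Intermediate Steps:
$t{\left(r \right)} = -3 - 5 r$ ($t{\left(r \right)} = -3 + r \left(-1\right) 5 = -3 + - r 5 = -3 - 5 r$)
$D = \frac{111}{154}$ ($D = \frac{5}{7} + \frac{1}{7 \left(-3 - -25\right)} = \frac{5}{7} + \frac{1}{7 \left(-3 + 25\right)} = \frac{5}{7} + \frac{1}{7 \cdot 22} = \frac{5}{7} + \frac{1}{7} \cdot \frac{1}{22} = \frac{5}{7} + \frac{1}{154} = \frac{111}{154} \approx 0.72078$)
$D \left(\left(175 + 117\right) + 8\right) = \frac{111 \left(\left(175 + 117\right) + 8\right)}{154} = \frac{111 \left(292 + 8\right)}{154} = \frac{111}{154} \cdot 300 = \frac{16650}{77}$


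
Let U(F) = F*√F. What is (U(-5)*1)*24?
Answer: -120*I*√5 ≈ -268.33*I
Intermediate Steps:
U(F) = F^(3/2)
(U(-5)*1)*24 = ((-5)^(3/2)*1)*24 = (-5*I*√5*1)*24 = -5*I*√5*24 = -120*I*√5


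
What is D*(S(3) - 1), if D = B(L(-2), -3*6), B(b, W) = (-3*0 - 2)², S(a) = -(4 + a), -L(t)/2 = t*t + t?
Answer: -32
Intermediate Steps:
L(t) = -2*t - 2*t² (L(t) = -2*(t*t + t) = -2*(t² + t) = -2*(t + t²) = -2*t - 2*t²)
S(a) = -4 - a
B(b, W) = 4 (B(b, W) = (0 - 2)² = (-2)² = 4)
D = 4
D*(S(3) - 1) = 4*((-4 - 1*3) - 1) = 4*((-4 - 3) - 1) = 4*(-7 - 1) = 4*(-8) = -32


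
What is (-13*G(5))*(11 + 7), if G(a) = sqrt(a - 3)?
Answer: -234*sqrt(2) ≈ -330.93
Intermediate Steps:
G(a) = sqrt(-3 + a)
(-13*G(5))*(11 + 7) = (-13*sqrt(-3 + 5))*(11 + 7) = -13*sqrt(2)*18 = -234*sqrt(2)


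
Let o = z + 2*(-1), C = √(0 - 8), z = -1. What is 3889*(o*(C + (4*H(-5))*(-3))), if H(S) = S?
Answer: -700020 - 23334*I*√2 ≈ -7.0002e+5 - 32999.0*I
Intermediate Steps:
C = 2*I*√2 (C = √(-8) = 2*I*√2 ≈ 2.8284*I)
o = -3 (o = -1 + 2*(-1) = -1 - 2 = -3)
3889*(o*(C + (4*H(-5))*(-3))) = 3889*(-3*(2*I*√2 + (4*(-5))*(-3))) = 3889*(-3*(2*I*√2 - 20*(-3))) = 3889*(-3*(2*I*√2 + 60)) = 3889*(-3*(60 + 2*I*√2)) = 3889*(-180 - 6*I*√2) = -700020 - 23334*I*√2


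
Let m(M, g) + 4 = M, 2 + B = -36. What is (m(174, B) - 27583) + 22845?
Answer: -4568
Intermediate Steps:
B = -38 (B = -2 - 36 = -38)
m(M, g) = -4 + M
(m(174, B) - 27583) + 22845 = ((-4 + 174) - 27583) + 22845 = (170 - 27583) + 22845 = -27413 + 22845 = -4568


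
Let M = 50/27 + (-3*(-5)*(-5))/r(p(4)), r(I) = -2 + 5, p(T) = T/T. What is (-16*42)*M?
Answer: 140000/9 ≈ 15556.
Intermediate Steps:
p(T) = 1
r(I) = 3
M = -625/27 (M = 50/27 + (-3*(-5)*(-5))/3 = 50*(1/27) + (15*(-5))*(⅓) = 50/27 - 75*⅓ = 50/27 - 25 = -625/27 ≈ -23.148)
(-16*42)*M = -16*42*(-625/27) = -672*(-625/27) = 140000/9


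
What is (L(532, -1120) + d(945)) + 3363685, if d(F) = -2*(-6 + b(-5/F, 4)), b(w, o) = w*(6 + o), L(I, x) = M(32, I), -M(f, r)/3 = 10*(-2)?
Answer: 635750093/189 ≈ 3.3638e+6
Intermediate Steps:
M(f, r) = 60 (M(f, r) = -30*(-2) = -3*(-20) = 60)
L(I, x) = 60
d(F) = 12 + 100/F (d(F) = -2*(-6 + (-5/F)*(6 + 4)) = -2*(-6 - 5/F*10) = -2*(-6 - 50/F) = 12 + 100/F)
(L(532, -1120) + d(945)) + 3363685 = (60 + (12 + 100/945)) + 3363685 = (60 + (12 + 100*(1/945))) + 3363685 = (60 + (12 + 20/189)) + 3363685 = (60 + 2288/189) + 3363685 = 13628/189 + 3363685 = 635750093/189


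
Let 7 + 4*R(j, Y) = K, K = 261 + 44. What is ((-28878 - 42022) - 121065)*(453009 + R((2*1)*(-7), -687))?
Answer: -173952348155/2 ≈ -8.6976e+10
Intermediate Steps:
K = 305
R(j, Y) = 149/2 (R(j, Y) = -7/4 + (1/4)*305 = -7/4 + 305/4 = 149/2)
((-28878 - 42022) - 121065)*(453009 + R((2*1)*(-7), -687)) = ((-28878 - 42022) - 121065)*(453009 + 149/2) = (-70900 - 121065)*(906167/2) = -191965*906167/2 = -173952348155/2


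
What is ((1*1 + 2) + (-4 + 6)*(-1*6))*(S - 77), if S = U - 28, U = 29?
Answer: 684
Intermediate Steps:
S = 1 (S = 29 - 28 = 1)
((1*1 + 2) + (-4 + 6)*(-1*6))*(S - 77) = ((1*1 + 2) + (-4 + 6)*(-1*6))*(1 - 77) = ((1 + 2) + 2*(-6))*(-76) = (3 - 12)*(-76) = -9*(-76) = 684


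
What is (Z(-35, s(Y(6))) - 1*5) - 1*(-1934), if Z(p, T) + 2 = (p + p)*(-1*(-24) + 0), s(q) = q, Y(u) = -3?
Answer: 247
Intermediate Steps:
Z(p, T) = -2 + 48*p (Z(p, T) = -2 + (p + p)*(-1*(-24) + 0) = -2 + (2*p)*(24 + 0) = -2 + (2*p)*24 = -2 + 48*p)
(Z(-35, s(Y(6))) - 1*5) - 1*(-1934) = ((-2 + 48*(-35)) - 1*5) - 1*(-1934) = ((-2 - 1680) - 5) + 1934 = (-1682 - 5) + 1934 = -1687 + 1934 = 247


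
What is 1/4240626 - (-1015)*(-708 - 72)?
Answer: -3357303604199/4240626 ≈ -7.9170e+5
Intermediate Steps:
1/4240626 - (-1015)*(-708 - 72) = 1/4240626 - (-1015)*(-780) = 1/4240626 - 1*791700 = 1/4240626 - 791700 = -3357303604199/4240626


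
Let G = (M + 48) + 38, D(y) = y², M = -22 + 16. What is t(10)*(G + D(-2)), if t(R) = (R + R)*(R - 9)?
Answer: 1680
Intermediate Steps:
M = -6
t(R) = 2*R*(-9 + R) (t(R) = (2*R)*(-9 + R) = 2*R*(-9 + R))
G = 80 (G = (-6 + 48) + 38 = 42 + 38 = 80)
t(10)*(G + D(-2)) = (2*10*(-9 + 10))*(80 + (-2)²) = (2*10*1)*(80 + 4) = 20*84 = 1680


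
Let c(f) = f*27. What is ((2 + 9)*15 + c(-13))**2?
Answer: 34596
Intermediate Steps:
c(f) = 27*f
((2 + 9)*15 + c(-13))**2 = ((2 + 9)*15 + 27*(-13))**2 = (11*15 - 351)**2 = (165 - 351)**2 = (-186)**2 = 34596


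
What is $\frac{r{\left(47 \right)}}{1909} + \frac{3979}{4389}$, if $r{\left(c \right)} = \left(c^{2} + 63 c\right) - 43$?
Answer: $\frac{30098314}{8378601} \approx 3.5923$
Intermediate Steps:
$r{\left(c \right)} = -43 + c^{2} + 63 c$
$\frac{r{\left(47 \right)}}{1909} + \frac{3979}{4389} = \frac{-43 + 47^{2} + 63 \cdot 47}{1909} + \frac{3979}{4389} = \left(-43 + 2209 + 2961\right) \frac{1}{1909} + 3979 \cdot \frac{1}{4389} = 5127 \cdot \frac{1}{1909} + \frac{3979}{4389} = \frac{5127}{1909} + \frac{3979}{4389} = \frac{30098314}{8378601}$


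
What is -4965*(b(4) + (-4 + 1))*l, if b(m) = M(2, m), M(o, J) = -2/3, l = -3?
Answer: -54615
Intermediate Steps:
M(o, J) = -2/3 (M(o, J) = -2*1/3 = -2/3)
b(m) = -2/3
-4965*(b(4) + (-4 + 1))*l = -4965*(-2/3 + (-4 + 1))*(-3) = -4965*(-2/3 - 3)*(-3) = -(-18205)*(-3) = -4965*11 = -54615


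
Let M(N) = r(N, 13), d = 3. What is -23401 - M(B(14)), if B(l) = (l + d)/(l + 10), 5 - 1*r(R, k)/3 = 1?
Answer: -23413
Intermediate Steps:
r(R, k) = 12 (r(R, k) = 15 - 3*1 = 15 - 3 = 12)
B(l) = (3 + l)/(10 + l) (B(l) = (l + 3)/(l + 10) = (3 + l)/(10 + l))
M(N) = 12
-23401 - M(B(14)) = -23401 - 1*12 = -23401 - 12 = -23413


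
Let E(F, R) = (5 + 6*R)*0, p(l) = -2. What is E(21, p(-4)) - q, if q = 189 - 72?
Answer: -117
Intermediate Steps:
E(F, R) = 0
q = 117
E(21, p(-4)) - q = 0 - 1*117 = 0 - 117 = -117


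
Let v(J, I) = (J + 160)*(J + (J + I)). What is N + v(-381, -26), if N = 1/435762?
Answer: 75887080777/435762 ≈ 1.7415e+5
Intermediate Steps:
v(J, I) = (160 + J)*(I + 2*J) (v(J, I) = (160 + J)*(J + (I + J)) = (160 + J)*(I + 2*J))
N = 1/435762 ≈ 2.2948e-6
N + v(-381, -26) = 1/435762 + (2*(-381)² + 160*(-26) + 320*(-381) - 26*(-381)) = 1/435762 + (2*145161 - 4160 - 121920 + 9906) = 1/435762 + (290322 - 4160 - 121920 + 9906) = 1/435762 + 174148 = 75887080777/435762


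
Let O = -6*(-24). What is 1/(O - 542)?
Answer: -1/398 ≈ -0.0025126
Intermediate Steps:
O = 144
1/(O - 542) = 1/(144 - 542) = 1/(-398) = -1/398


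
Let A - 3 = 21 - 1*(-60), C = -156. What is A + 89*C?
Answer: -13800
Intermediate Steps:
A = 84 (A = 3 + (21 - 1*(-60)) = 3 + (21 + 60) = 3 + 81 = 84)
A + 89*C = 84 + 89*(-156) = 84 - 13884 = -13800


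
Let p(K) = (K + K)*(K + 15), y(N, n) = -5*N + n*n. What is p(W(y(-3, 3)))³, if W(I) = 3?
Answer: 1259712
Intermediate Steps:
y(N, n) = n² - 5*N (y(N, n) = -5*N + n² = n² - 5*N)
p(K) = 2*K*(15 + K) (p(K) = (2*K)*(15 + K) = 2*K*(15 + K))
p(W(y(-3, 3)))³ = (2*3*(15 + 3))³ = (2*3*18)³ = 108³ = 1259712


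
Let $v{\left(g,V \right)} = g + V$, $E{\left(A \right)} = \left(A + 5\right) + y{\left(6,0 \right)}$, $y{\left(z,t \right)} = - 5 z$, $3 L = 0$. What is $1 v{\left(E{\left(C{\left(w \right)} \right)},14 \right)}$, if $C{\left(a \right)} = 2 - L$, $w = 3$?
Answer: $-9$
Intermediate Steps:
$L = 0$ ($L = \frac{1}{3} \cdot 0 = 0$)
$C{\left(a \right)} = 2$ ($C{\left(a \right)} = 2 - 0 = 2 + 0 = 2$)
$E{\left(A \right)} = -25 + A$ ($E{\left(A \right)} = \left(A + 5\right) - 30 = \left(5 + A\right) - 30 = -25 + A$)
$v{\left(g,V \right)} = V + g$
$1 v{\left(E{\left(C{\left(w \right)} \right)},14 \right)} = 1 \left(14 + \left(-25 + 2\right)\right) = 1 \left(14 - 23\right) = 1 \left(-9\right) = -9$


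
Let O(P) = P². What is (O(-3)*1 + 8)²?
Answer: 289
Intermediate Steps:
(O(-3)*1 + 8)² = ((-3)²*1 + 8)² = (9*1 + 8)² = (9 + 8)² = 17² = 289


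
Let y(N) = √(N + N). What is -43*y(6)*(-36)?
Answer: 3096*√3 ≈ 5362.4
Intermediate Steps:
y(N) = √2*√N (y(N) = √(2*N) = √2*√N)
-43*y(6)*(-36) = -43*√2*√6*(-36) = -86*√3*(-36) = 3096*√3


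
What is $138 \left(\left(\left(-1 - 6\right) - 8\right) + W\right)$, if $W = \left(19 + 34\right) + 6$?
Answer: $6072$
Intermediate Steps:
$W = 59$ ($W = 53 + 6 = 59$)
$138 \left(\left(\left(-1 - 6\right) - 8\right) + W\right) = 138 \left(\left(\left(-1 - 6\right) - 8\right) + 59\right) = 138 \left(\left(-7 - 8\right) + 59\right) = 138 \left(-15 + 59\right) = 138 \cdot 44 = 6072$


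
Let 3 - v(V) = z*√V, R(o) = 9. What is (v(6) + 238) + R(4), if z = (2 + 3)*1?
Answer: 250 - 5*√6 ≈ 237.75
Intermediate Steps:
z = 5 (z = 5*1 = 5)
v(V) = 3 - 5*√V
(v(6) + 238) + R(4) = ((3 - 5*√6) + 238) + 9 = (241 - 5*√6) + 9 = 250 - 5*√6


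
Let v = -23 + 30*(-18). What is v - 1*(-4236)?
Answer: 3673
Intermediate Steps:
v = -563 (v = -23 - 540 = -563)
v - 1*(-4236) = -563 - 1*(-4236) = -563 + 4236 = 3673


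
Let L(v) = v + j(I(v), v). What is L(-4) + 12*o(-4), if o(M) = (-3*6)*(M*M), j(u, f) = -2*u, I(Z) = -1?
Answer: -3458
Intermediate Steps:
o(M) = -18*M²
L(v) = 2 + v (L(v) = v - 2*(-1) = v + 2 = 2 + v)
L(-4) + 12*o(-4) = (2 - 4) + 12*(-18*(-4)²) = -2 + 12*(-18*16) = -2 + 12*(-288) = -2 - 3456 = -3458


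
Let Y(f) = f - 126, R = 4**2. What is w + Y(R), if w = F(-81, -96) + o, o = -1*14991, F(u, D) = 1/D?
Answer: -1449697/96 ≈ -15101.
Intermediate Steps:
R = 16
o = -14991
Y(f) = -126 + f
w = -1439137/96 (w = 1/(-96) - 14991 = -1/96 - 14991 = -1439137/96 ≈ -14991.)
w + Y(R) = -1439137/96 + (-126 + 16) = -1439137/96 - 110 = -1449697/96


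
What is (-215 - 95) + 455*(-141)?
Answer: -64465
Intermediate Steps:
(-215 - 95) + 455*(-141) = -310 - 64155 = -64465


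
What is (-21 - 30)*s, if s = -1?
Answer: 51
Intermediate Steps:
(-21 - 30)*s = (-21 - 30)*(-1) = -51*(-1) = 51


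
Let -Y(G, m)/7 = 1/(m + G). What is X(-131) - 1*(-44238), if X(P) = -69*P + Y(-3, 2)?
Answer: 53284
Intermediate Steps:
Y(G, m) = -7/(G + m) (Y(G, m) = -7/(m + G) = -7/(G + m))
X(P) = 7 - 69*P (X(P) = -69*P - 7/(-3 + 2) = -69*P - 7/(-1) = -69*P - 7*(-1) = -69*P + 7 = 7 - 69*P)
X(-131) - 1*(-44238) = (7 - 69*(-131)) - 1*(-44238) = (7 + 9039) + 44238 = 9046 + 44238 = 53284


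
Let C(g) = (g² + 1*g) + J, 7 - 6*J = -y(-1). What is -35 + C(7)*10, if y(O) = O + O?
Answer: 1600/3 ≈ 533.33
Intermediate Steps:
y(O) = 2*O
J = ⅚ (J = 7/6 - (-1)*2*(-1)/6 = 7/6 - (-1)*(-2)/6 = 7/6 - ⅙*2 = 7/6 - ⅓ = ⅚ ≈ 0.83333)
C(g) = ⅚ + g + g² (C(g) = (g² + 1*g) + ⅚ = (g² + g) + ⅚ = (g + g²) + ⅚ = ⅚ + g + g²)
-35 + C(7)*10 = -35 + (⅚ + 7 + 7²)*10 = -35 + (⅚ + 7 + 49)*10 = -35 + (341/6)*10 = -35 + 1705/3 = 1600/3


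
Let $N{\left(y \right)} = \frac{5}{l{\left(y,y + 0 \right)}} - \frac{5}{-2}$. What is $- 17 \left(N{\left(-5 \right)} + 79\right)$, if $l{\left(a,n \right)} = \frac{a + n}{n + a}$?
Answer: $- \frac{2941}{2} \approx -1470.5$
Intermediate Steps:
$l{\left(a,n \right)} = 1$ ($l{\left(a,n \right)} = \frac{a + n}{a + n} = 1$)
$N{\left(y \right)} = \frac{15}{2}$ ($N{\left(y \right)} = \frac{5}{1} - \frac{5}{-2} = 5 \cdot 1 - - \frac{5}{2} = 5 + \frac{5}{2} = \frac{15}{2}$)
$- 17 \left(N{\left(-5 \right)} + 79\right) = - 17 \left(\frac{15}{2} + 79\right) = \left(-17\right) \frac{173}{2} = - \frac{2941}{2}$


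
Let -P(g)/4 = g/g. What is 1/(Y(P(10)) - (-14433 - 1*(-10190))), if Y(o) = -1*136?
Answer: 1/4107 ≈ 0.00024349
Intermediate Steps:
P(g) = -4 (P(g) = -4*g/g = -4*1 = -4)
Y(o) = -136
1/(Y(P(10)) - (-14433 - 1*(-10190))) = 1/(-136 - (-14433 - 1*(-10190))) = 1/(-136 - (-14433 + 10190)) = 1/(-136 - 1*(-4243)) = 1/(-136 + 4243) = 1/4107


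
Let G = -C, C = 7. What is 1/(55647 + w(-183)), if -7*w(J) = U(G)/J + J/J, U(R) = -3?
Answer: 427/23761207 ≈ 1.7970e-5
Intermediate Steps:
G = -7 (G = -1*7 = -7)
w(J) = -⅐ + 3/(7*J) (w(J) = -(-3/J + J/J)/7 = -(-3/J + 1)/7 = -(1 - 3/J)/7 = -⅐ + 3/(7*J))
1/(55647 + w(-183)) = 1/(55647 + (⅐)*(3 - 1*(-183))/(-183)) = 1/(55647 + (⅐)*(-1/183)*(3 + 183)) = 1/(55647 + (⅐)*(-1/183)*186) = 1/(55647 - 62/427) = 1/(23761207/427) = 427/23761207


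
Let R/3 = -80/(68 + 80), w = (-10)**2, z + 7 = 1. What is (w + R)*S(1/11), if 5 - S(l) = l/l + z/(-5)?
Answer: 10192/37 ≈ 275.46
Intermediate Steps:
z = -6 (z = -7 + 1 = -6)
w = 100
S(l) = 14/5 (S(l) = 5 - (l/l - 6/(-5)) = 5 - (1 - 6*(-1/5)) = 5 - (1 + 6/5) = 5 - 1*11/5 = 5 - 11/5 = 14/5)
R = -60/37 (R = 3*(-80/(68 + 80)) = 3*(-80/148) = 3*(-80*1/148) = 3*(-20/37) = -60/37 ≈ -1.6216)
(w + R)*S(1/11) = (100 - 60/37)*(14/5) = (3640/37)*(14/5) = 10192/37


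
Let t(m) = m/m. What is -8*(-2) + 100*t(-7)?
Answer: 116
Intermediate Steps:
t(m) = 1
-8*(-2) + 100*t(-7) = -8*(-2) + 100*1 = 16 + 100 = 116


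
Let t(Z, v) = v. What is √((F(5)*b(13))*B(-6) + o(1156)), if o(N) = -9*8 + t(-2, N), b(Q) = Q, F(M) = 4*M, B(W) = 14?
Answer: 2*√1181 ≈ 68.731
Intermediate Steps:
o(N) = -72 + N (o(N) = -9*8 + N = -72 + N)
√((F(5)*b(13))*B(-6) + o(1156)) = √(((4*5)*13)*14 + (-72 + 1156)) = √((20*13)*14 + 1084) = √(260*14 + 1084) = √(3640 + 1084) = √4724 = 2*√1181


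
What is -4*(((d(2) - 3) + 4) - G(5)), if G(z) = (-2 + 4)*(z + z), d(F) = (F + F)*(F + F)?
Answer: 12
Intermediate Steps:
d(F) = 4*F**2 (d(F) = (2*F)*(2*F) = 4*F**2)
G(z) = 4*z (G(z) = 2*(2*z) = 4*z)
-4*(((d(2) - 3) + 4) - G(5)) = -4*(((4*2**2 - 3) + 4) - 4*5) = -4*(((4*4 - 3) + 4) - 1*20) = -4*(((16 - 3) + 4) - 20) = -4*((13 + 4) - 20) = -4*(17 - 20) = -4*(-3) = 12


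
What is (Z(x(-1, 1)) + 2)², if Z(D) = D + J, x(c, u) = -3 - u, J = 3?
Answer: 1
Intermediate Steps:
Z(D) = 3 + D (Z(D) = D + 3 = 3 + D)
(Z(x(-1, 1)) + 2)² = ((3 + (-3 - 1*1)) + 2)² = ((3 + (-3 - 1)) + 2)² = ((3 - 4) + 2)² = (-1 + 2)² = 1² = 1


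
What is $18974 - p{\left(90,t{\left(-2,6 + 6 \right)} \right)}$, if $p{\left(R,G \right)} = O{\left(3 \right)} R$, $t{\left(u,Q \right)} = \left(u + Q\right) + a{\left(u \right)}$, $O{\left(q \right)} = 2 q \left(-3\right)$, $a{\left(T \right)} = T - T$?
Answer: $20594$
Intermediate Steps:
$a{\left(T \right)} = 0$
$O{\left(q \right)} = - 6 q$
$t{\left(u,Q \right)} = Q + u$ ($t{\left(u,Q \right)} = \left(u + Q\right) + 0 = \left(Q + u\right) + 0 = Q + u$)
$p{\left(R,G \right)} = - 18 R$ ($p{\left(R,G \right)} = \left(-6\right) 3 R = - 18 R$)
$18974 - p{\left(90,t{\left(-2,6 + 6 \right)} \right)} = 18974 - \left(-18\right) 90 = 18974 - -1620 = 18974 + 1620 = 20594$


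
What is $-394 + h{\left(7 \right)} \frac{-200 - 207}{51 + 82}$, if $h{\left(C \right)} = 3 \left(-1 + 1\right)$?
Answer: $-394$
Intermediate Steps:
$h{\left(C \right)} = 0$ ($h{\left(C \right)} = 3 \cdot 0 = 0$)
$-394 + h{\left(7 \right)} \frac{-200 - 207}{51 + 82} = -394 + 0 \frac{-200 - 207}{51 + 82} = -394 + 0 \left(- \frac{407}{133}\right) = -394 + 0 = -394$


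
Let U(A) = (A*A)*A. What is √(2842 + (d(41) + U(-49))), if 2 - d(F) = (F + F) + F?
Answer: 4*I*√7183 ≈ 339.01*I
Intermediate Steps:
U(A) = A³ (U(A) = A²*A = A³)
d(F) = 2 - 3*F (d(F) = 2 - ((F + F) + F) = 2 - (2*F + F) = 2 - 3*F)
√(2842 + (d(41) + U(-49))) = √(2842 + ((2 - 3*41) + (-49)³)) = √(2842 + ((2 - 123) - 117649)) = √(2842 + (-121 - 117649)) = √(2842 - 117770) = √(-114928) = 4*I*√7183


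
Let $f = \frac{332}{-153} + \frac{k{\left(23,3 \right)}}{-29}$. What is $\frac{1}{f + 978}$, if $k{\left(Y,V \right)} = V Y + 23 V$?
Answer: $\frac{4437}{4308644} \approx 0.0010298$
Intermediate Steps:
$k{\left(Y,V \right)} = 23 V + V Y$
$f = - \frac{30742}{4437}$ ($f = \frac{332}{-153} + \frac{3 \left(23 + 23\right)}{-29} = 332 \left(- \frac{1}{153}\right) + 3 \cdot 46 \left(- \frac{1}{29}\right) = - \frac{332}{153} + 138 \left(- \frac{1}{29}\right) = - \frac{332}{153} - \frac{138}{29} = - \frac{30742}{4437} \approx -6.9286$)
$\frac{1}{f + 978} = \frac{1}{- \frac{30742}{4437} + 978} = \frac{1}{\frac{4308644}{4437}} = \frac{4437}{4308644}$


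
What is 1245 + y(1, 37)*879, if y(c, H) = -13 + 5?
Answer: -5787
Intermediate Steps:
y(c, H) = -8
1245 + y(1, 37)*879 = 1245 - 8*879 = 1245 - 7032 = -5787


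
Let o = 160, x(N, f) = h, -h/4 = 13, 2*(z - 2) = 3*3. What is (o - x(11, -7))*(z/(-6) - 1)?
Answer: -1325/3 ≈ -441.67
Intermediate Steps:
z = 13/2 (z = 2 + (3*3)/2 = 2 + (½)*9 = 2 + 9/2 = 13/2 ≈ 6.5000)
h = -52 (h = -4*13 = -52)
x(N, f) = -52
(o - x(11, -7))*(z/(-6) - 1) = (160 - 1*(-52))*((13/2)/(-6) - 1) = (160 + 52)*((13/2)*(-⅙) - 1) = 212*(-13/12 - 1) = 212*(-25/12) = -1325/3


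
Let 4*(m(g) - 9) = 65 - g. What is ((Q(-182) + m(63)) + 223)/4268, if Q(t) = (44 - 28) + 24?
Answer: 545/8536 ≈ 0.063847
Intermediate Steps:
m(g) = 101/4 - g/4 (m(g) = 9 + (65 - g)/4 = 9 + (65/4 - g/4) = 101/4 - g/4)
Q(t) = 40 (Q(t) = 16 + 24 = 40)
((Q(-182) + m(63)) + 223)/4268 = ((40 + (101/4 - ¼*63)) + 223)/4268 = ((40 + (101/4 - 63/4)) + 223)*(1/4268) = ((40 + 19/2) + 223)*(1/4268) = (99/2 + 223)*(1/4268) = (545/2)*(1/4268) = 545/8536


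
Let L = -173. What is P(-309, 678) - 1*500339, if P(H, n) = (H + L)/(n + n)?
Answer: -339230083/678 ≈ -5.0034e+5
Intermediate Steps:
P(H, n) = (-173 + H)/(2*n) (P(H, n) = (H - 173)/(n + n) = (-173 + H)/((2*n)) = (-173 + H)*(1/(2*n)) = (-173 + H)/(2*n))
P(-309, 678) - 1*500339 = (½)*(-173 - 309)/678 - 1*500339 = (½)*(1/678)*(-482) - 500339 = -241/678 - 500339 = -339230083/678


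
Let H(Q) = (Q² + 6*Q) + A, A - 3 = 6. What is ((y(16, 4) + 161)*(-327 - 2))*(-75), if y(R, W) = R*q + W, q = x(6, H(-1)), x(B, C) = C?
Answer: 5650575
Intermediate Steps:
A = 9 (A = 3 + 6 = 9)
H(Q) = 9 + Q² + 6*Q (H(Q) = (Q² + 6*Q) + 9 = 9 + Q² + 6*Q)
q = 4 (q = 9 + (-1)² + 6*(-1) = 9 + 1 - 6 = 4)
y(R, W) = W + 4*R (y(R, W) = R*4 + W = 4*R + W = W + 4*R)
((y(16, 4) + 161)*(-327 - 2))*(-75) = (((4 + 4*16) + 161)*(-327 - 2))*(-75) = (((4 + 64) + 161)*(-329))*(-75) = ((68 + 161)*(-329))*(-75) = (229*(-329))*(-75) = -75341*(-75) = 5650575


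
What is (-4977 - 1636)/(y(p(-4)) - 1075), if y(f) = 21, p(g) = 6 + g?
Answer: 389/62 ≈ 6.2742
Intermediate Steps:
(-4977 - 1636)/(y(p(-4)) - 1075) = (-4977 - 1636)/(21 - 1075) = -6613/(-1054) = -6613*(-1/1054) = 389/62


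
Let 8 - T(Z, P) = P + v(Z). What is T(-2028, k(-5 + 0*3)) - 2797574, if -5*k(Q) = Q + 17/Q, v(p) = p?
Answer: -69888492/25 ≈ -2.7955e+6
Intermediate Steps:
k(Q) = -17/(5*Q) - Q/5 (k(Q) = -(Q + 17/Q)/5 = -17/(5*Q) - Q/5)
T(Z, P) = 8 - P - Z (T(Z, P) = 8 - (P + Z) = 8 + (-P - Z) = 8 - P - Z)
T(-2028, k(-5 + 0*3)) - 2797574 = (8 - (-17 - (-5 + 0*3)²)/(5*(-5 + 0*3)) - 1*(-2028)) - 2797574 = (8 - (-17 - (-5 + 0)²)/(5*(-5 + 0)) + 2028) - 2797574 = (8 - (-17 - 1*(-5)²)/(5*(-5)) + 2028) - 2797574 = (8 - (-1)*(-17 - 1*25)/(5*5) + 2028) - 2797574 = (8 - (-1)*(-17 - 25)/(5*5) + 2028) - 2797574 = (8 - (-1)*(-42)/(5*5) + 2028) - 2797574 = (8 - 1*42/25 + 2028) - 2797574 = (8 - 42/25 + 2028) - 2797574 = 50858/25 - 2797574 = -69888492/25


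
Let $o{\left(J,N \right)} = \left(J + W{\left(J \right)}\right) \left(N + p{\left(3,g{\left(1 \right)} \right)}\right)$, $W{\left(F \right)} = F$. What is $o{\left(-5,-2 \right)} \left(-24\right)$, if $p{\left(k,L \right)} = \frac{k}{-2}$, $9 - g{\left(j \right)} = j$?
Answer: $-840$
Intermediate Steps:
$g{\left(j \right)} = 9 - j$
$p{\left(k,L \right)} = - \frac{k}{2}$ ($p{\left(k,L \right)} = k \left(- \frac{1}{2}\right) = - \frac{k}{2}$)
$o{\left(J,N \right)} = 2 J \left(- \frac{3}{2} + N\right)$ ($o{\left(J,N \right)} = \left(J + J\right) \left(N - \frac{3}{2}\right) = 2 J \left(N - \frac{3}{2}\right) = 2 J \left(- \frac{3}{2} + N\right)$)
$o{\left(-5,-2 \right)} \left(-24\right) = - 5 \left(-3 + 2 \left(-2\right)\right) \left(-24\right) = - 5 \left(-3 - 4\right) \left(-24\right) = \left(-5\right) \left(-7\right) \left(-24\right) = 35 \left(-24\right) = -840$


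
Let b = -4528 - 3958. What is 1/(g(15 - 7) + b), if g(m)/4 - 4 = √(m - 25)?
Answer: -4235/35870586 - I*√17/17935293 ≈ -0.00011806 - 2.2989e-7*I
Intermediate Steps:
g(m) = 16 + 4*√(-25 + m) (g(m) = 16 + 4*√(m - 25) = 16 + 4*√(-25 + m))
b = -8486
1/(g(15 - 7) + b) = 1/((16 + 4*√(-25 + (15 - 7))) - 8486) = 1/((16 + 4*√(-25 + 8)) - 8486) = 1/((16 + 4*√(-17)) - 8486) = 1/((16 + 4*(I*√17)) - 8486) = 1/((16 + 4*I*√17) - 8486) = 1/(-8470 + 4*I*√17)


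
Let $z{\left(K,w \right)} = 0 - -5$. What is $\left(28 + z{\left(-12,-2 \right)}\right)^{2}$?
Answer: $1089$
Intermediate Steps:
$z{\left(K,w \right)} = 5$ ($z{\left(K,w \right)} = 0 + 5 = 5$)
$\left(28 + z{\left(-12,-2 \right)}\right)^{2} = \left(28 + 5\right)^{2} = 33^{2} = 1089$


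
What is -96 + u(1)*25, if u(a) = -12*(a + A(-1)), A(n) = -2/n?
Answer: -996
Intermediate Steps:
u(a) = -24 - 12*a (u(a) = -12*(a - 2/(-1)) = -12*(a - 2*(-1)) = -12*(a + 2) = -12*(2 + a) = -24 - 12*a)
-96 + u(1)*25 = -96 + (-24 - 12*1)*25 = -96 + (-24 - 12)*25 = -96 - 36*25 = -96 - 900 = -996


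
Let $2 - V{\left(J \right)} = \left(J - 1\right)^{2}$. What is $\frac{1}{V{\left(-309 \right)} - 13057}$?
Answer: $- \frac{1}{109155} \approx -9.1613 \cdot 10^{-6}$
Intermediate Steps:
$V{\left(J \right)} = 2 - \left(-1 + J\right)^{2}$ ($V{\left(J \right)} = 2 - \left(J - 1\right)^{2} = 2 - \left(-1 + J\right)^{2}$)
$\frac{1}{V{\left(-309 \right)} - 13057} = \frac{1}{\left(2 - \left(-1 - 309\right)^{2}\right) - 13057} = \frac{1}{\left(2 - \left(-310\right)^{2}\right) - 13057} = \frac{1}{\left(2 - 96100\right) - 13057} = \frac{1}{-96098 - 13057} = \frac{1}{-109155} = - \frac{1}{109155}$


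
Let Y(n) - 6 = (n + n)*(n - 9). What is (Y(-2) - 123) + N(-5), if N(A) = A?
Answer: -78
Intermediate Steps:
Y(n) = 6 + 2*n*(-9 + n) (Y(n) = 6 + (n + n)*(n - 9) = 6 + (2*n)*(-9 + n) = 6 + 2*n*(-9 + n))
(Y(-2) - 123) + N(-5) = ((6 - 18*(-2) + 2*(-2)**2) - 123) - 5 = ((6 + 36 + 2*4) - 123) - 5 = ((6 + 36 + 8) - 123) - 5 = (50 - 123) - 5 = -73 - 5 = -78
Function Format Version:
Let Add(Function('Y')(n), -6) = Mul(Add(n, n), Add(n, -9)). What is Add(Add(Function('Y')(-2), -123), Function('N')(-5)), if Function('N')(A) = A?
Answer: -78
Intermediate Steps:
Function('Y')(n) = Add(6, Mul(2, n, Add(-9, n))) (Function('Y')(n) = Add(6, Mul(Add(n, n), Add(n, -9))) = Add(6, Mul(Mul(2, n), Add(-9, n))) = Add(6, Mul(2, n, Add(-9, n))))
Add(Add(Function('Y')(-2), -123), Function('N')(-5)) = Add(Add(Add(6, Mul(-18, -2), Mul(2, Pow(-2, 2))), -123), -5) = Add(Add(Add(6, 36, Mul(2, 4)), -123), -5) = Add(Add(Add(6, 36, 8), -123), -5) = Add(Add(50, -123), -5) = Add(-73, -5) = -78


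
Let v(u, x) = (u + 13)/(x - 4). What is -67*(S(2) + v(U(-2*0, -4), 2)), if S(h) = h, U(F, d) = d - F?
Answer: 335/2 ≈ 167.50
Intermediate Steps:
v(u, x) = (13 + u)/(-4 + x)
-67*(S(2) + v(U(-2*0, -4), 2)) = -67*(2 + (13 + (-4 - (-2)*0))/(-4 + 2)) = -67*(2 + (13 + (-4 - 1*0))/(-2)) = -67*(2 - (13 + (-4 + 0))/2) = -67*(2 - (13 - 4)/2) = -67*(2 - ½*9) = -67*(2 - 9/2) = -67*(-5/2) = 335/2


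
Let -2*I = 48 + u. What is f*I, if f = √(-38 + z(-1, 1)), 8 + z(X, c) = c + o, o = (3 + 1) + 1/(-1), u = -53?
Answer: 5*I*√42/2 ≈ 16.202*I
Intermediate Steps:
o = 3 (o = 4 + 1*(-1) = 4 - 1 = 3)
z(X, c) = -5 + c (z(X, c) = -8 + (c + 3) = -8 + (3 + c) = -5 + c)
I = 5/2 (I = -(48 - 53)/2 = -½*(-5) = 5/2 ≈ 2.5000)
f = I*√42 (f = √(-38 + (-5 + 1)) = √(-38 - 4) = √(-42) = I*√42 ≈ 6.4807*I)
f*I = (I*√42)*(5/2) = 5*I*√42/2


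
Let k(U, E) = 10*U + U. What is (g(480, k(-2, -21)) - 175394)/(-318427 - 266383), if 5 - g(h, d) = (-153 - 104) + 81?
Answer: 175213/584810 ≈ 0.29961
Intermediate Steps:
k(U, E) = 11*U
g(h, d) = 181 (g(h, d) = 5 - ((-153 - 104) + 81) = 5 - (-257 + 81) = 5 - 1*(-176) = 5 + 176 = 181)
(g(480, k(-2, -21)) - 175394)/(-318427 - 266383) = (181 - 175394)/(-318427 - 266383) = -175213/(-584810) = -175213*(-1/584810) = 175213/584810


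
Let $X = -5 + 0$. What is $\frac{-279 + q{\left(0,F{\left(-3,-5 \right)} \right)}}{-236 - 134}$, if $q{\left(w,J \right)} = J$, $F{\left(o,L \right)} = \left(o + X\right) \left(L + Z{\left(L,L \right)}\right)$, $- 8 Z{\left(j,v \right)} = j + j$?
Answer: $\frac{249}{370} \approx 0.67297$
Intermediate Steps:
$X = -5$
$Z{\left(j,v \right)} = - \frac{j}{4}$ ($Z{\left(j,v \right)} = - \frac{j + j}{8} = - \frac{2 j}{8} = - \frac{j}{4}$)
$F{\left(o,L \right)} = \frac{3 L \left(-5 + o\right)}{4}$ ($F{\left(o,L \right)} = \left(o - 5\right) \left(L - \frac{L}{4}\right) = \left(-5 + o\right) \frac{3 L}{4} = \frac{3 L \left(-5 + o\right)}{4}$)
$\frac{-279 + q{\left(0,F{\left(-3,-5 \right)} \right)}}{-236 - 134} = \frac{-279 + \frac{3}{4} \left(-5\right) \left(-5 - 3\right)}{-236 - 134} = \frac{-279 + \frac{3}{4} \left(-5\right) \left(-8\right)}{-370} = \left(-279 + 30\right) \left(- \frac{1}{370}\right) = \left(-249\right) \left(- \frac{1}{370}\right) = \frac{249}{370}$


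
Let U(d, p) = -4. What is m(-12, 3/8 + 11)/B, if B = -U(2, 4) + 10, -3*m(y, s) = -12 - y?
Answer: 0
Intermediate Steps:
m(y, s) = 4 + y/3 (m(y, s) = -(-12 - y)/3 = 4 + y/3)
B = 14 (B = -1*(-4) + 10 = 4 + 10 = 14)
m(-12, 3/8 + 11)/B = (4 + (1/3)*(-12))/14 = (4 - 4)*(1/14) = 0*(1/14) = 0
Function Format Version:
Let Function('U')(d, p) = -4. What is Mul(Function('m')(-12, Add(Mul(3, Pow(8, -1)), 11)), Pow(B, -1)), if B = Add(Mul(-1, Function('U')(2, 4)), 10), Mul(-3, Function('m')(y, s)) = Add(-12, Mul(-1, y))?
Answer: 0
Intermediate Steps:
Function('m')(y, s) = Add(4, Mul(Rational(1, 3), y)) (Function('m')(y, s) = Mul(Rational(-1, 3), Add(-12, Mul(-1, y))) = Add(4, Mul(Rational(1, 3), y)))
B = 14 (B = Add(Mul(-1, -4), 10) = Add(4, 10) = 14)
Mul(Function('m')(-12, Add(Mul(3, Pow(8, -1)), 11)), Pow(B, -1)) = Mul(Add(4, Mul(Rational(1, 3), -12)), Pow(14, -1)) = Mul(Add(4, -4), Rational(1, 14)) = Mul(0, Rational(1, 14)) = 0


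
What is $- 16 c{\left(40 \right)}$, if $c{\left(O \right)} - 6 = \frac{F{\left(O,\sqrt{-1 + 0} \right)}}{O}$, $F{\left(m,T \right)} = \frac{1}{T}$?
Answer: $-96 + \frac{2 i}{5} \approx -96.0 + 0.4 i$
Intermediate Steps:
$c{\left(O \right)} = 6 - \frac{i}{O}$ ($c{\left(O \right)} = 6 + \frac{1}{\sqrt{-1 + 0} O} = 6 + \frac{1}{\sqrt{-1} O} = 6 + \frac{1}{i O} = 6 + \frac{\left(-1\right) i}{O} = 6 - \frac{i}{O}$)
$- 16 c{\left(40 \right)} = - 16 \left(6 - \frac{i}{40}\right) = -96 + \frac{2 i}{5}$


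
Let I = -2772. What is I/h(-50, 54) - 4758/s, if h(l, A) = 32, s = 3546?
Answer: -415907/4728 ≈ -87.967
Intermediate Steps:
I/h(-50, 54) - 4758/s = -2772/32 - 4758/3546 = -2772*1/32 - 4758*1/3546 = -693/8 - 793/591 = -415907/4728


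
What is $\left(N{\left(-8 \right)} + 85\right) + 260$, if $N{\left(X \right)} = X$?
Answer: $337$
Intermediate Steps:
$\left(N{\left(-8 \right)} + 85\right) + 260 = \left(-8 + 85\right) + 260 = 77 + 260 = 337$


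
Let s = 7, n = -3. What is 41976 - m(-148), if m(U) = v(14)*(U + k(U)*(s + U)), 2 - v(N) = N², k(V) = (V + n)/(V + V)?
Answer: -102155/148 ≈ -690.24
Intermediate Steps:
k(V) = (-3 + V)/(2*V) (k(V) = (V - 3)/(V + V) = (-3 + V)/((2*V)) = (-3 + V)*(1/(2*V)) = (-3 + V)/(2*V))
v(N) = 2 - N²
m(U) = -194*U - 97*(-3 + U)*(7 + U)/U (m(U) = (2 - 1*14²)*(U + ((-3 + U)/(2*U))*(7 + U)) = (2 - 1*196)*(U + (-3 + U)*(7 + U)/(2*U)) = (2 - 196)*(U + (-3 + U)*(7 + U)/(2*U)) = -194*(U + (-3 + U)*(7 + U)/(2*U)) = -194*U - 97*(-3 + U)*(7 + U)/U)
41976 - m(-148) = 41976 - (-388 - 291*(-148) + 2037/(-148)) = 41976 - (-388 + 43068 + 2037*(-1/148)) = 41976 - (-388 + 43068 - 2037/148) = 41976 - 1*6314603/148 = 41976 - 6314603/148 = -102155/148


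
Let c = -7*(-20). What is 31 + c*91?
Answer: 12771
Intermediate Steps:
c = 140
31 + c*91 = 31 + 140*91 = 31 + 12740 = 12771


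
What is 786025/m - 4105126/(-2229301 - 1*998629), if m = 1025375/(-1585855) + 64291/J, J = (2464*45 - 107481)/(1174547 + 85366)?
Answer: 18033477876643867551103/13821559749104815905540 ≈ 1.3047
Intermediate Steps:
J = 1133/419971 (J = (110880 - 107481)/1259913 = 3399*(1/1259913) = 1133/419971 ≈ 0.0026978)
m = 8563729541287956/359354743 (m = 1025375/(-1585855) + 64291/(1133/419971) = 1025375*(-1/1585855) + 64291*(419971/1133) = -205075/317171 + 27000355561/1133 = 8563729541287956/359354743 ≈ 2.3831e+7)
786025/m - 4105126/(-2229301 - 1*998629) = 786025/(8563729541287956/359354743) - 4105126/(-2229301 - 1*998629) = 786025*(359354743/8563729541287956) - 4105126/(-2229301 - 998629) = 282461811866575/8563729541287956 - 4105126/(-3227930) = 282461811866575/8563729541287956 - 4105126*(-1/3227930) = 282461811866575/8563729541287956 + 2052563/1613965 = 18033477876643867551103/13821559749104815905540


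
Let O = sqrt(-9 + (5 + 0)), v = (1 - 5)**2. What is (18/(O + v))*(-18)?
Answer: -1296/65 + 162*I/65 ≈ -19.938 + 2.4923*I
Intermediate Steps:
v = 16 (v = (-4)**2 = 16)
O = 2*I (O = sqrt(-9 + 5) = sqrt(-4) = 2*I ≈ 2.0*I)
(18/(O + v))*(-18) = (18/(2*I + 16))*(-18) = (18/(16 + 2*I))*(-18) = (18*((16 - 2*I)/260))*(-18) = (9*(16 - 2*I)/130)*(-18) = -81*(16 - 2*I)/65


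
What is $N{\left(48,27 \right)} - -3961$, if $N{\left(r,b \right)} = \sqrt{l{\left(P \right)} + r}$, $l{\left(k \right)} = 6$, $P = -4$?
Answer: $3961 + 3 \sqrt{6} \approx 3968.3$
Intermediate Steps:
$N{\left(r,b \right)} = \sqrt{6 + r}$
$N{\left(48,27 \right)} - -3961 = \sqrt{6 + 48} - -3961 = \sqrt{54} + 3961 = 3 \sqrt{6} + 3961 = 3961 + 3 \sqrt{6}$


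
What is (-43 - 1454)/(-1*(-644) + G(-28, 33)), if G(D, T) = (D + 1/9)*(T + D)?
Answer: -13473/4541 ≈ -2.9670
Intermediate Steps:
G(D, T) = (⅑ + D)*(D + T) (G(D, T) = (D + ⅑)*(D + T) = (⅑ + D)*(D + T))
(-43 - 1454)/(-1*(-644) + G(-28, 33)) = (-43 - 1454)/(-1*(-644) + ((-28)² + (⅑)*(-28) + (⅑)*33 - 28*33)) = -1497/(644 + (784 - 28/9 + 11/3 - 924)) = -1497/(644 - 1255/9) = -1497/4541/9 = -1497*9/4541 = -13473/4541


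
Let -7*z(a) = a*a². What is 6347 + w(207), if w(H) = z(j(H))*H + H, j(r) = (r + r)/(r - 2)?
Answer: 380556410342/60305875 ≈ 6310.4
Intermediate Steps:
j(r) = 2*r/(-2 + r) (j(r) = (2*r)/(-2 + r) = 2*r/(-2 + r))
z(a) = -a³/7 (z(a) = -a*a²/7 = -a³/7)
w(H) = H - 8*H⁴/(7*(-2 + H)³) (w(H) = (-8*H³/(-2 + H)³/7)*H + H = (-8*H³/(7*(-2 + H)³))*H + H = -8*H⁴/(7*(-2 + H)³) + H = H - 8*H⁴/(7*(-2 + H)³))
6347 + w(207) = 6347 + (207 - 8/7*207⁴/(-2 + 207)³) = 6347 + (207 - 8/7*1836036801/205³) = 6347 + (207 - 8/7*1836036801*1/8615125) = 6347 + (207 - 14688294408/60305875) = 6347 - 2204978283/60305875 = 380556410342/60305875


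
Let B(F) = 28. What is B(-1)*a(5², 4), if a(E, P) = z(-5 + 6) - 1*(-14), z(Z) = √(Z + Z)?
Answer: 392 + 28*√2 ≈ 431.60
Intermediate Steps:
z(Z) = √2*√Z (z(Z) = √(2*Z) = √2*√Z)
a(E, P) = 14 + √2 (a(E, P) = √2*√(-5 + 6) - 1*(-14) = √2*√1 + 14 = √2*1 + 14 = √2 + 14 = 14 + √2)
B(-1)*a(5², 4) = 28*(14 + √2) = 392 + 28*√2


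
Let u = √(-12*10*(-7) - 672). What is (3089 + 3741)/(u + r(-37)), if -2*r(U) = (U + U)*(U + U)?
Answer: -4675135/1874119 - 3415*√42/1874119 ≈ -2.5064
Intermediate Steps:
u = 2*√42 (u = √(-120*(-7) - 672) = √(840 - 672) = √168 = 2*√42 ≈ 12.961)
r(U) = -2*U² (r(U) = -(U + U)*(U + U)/2 = -2*U*2*U/2 = -2*U²)
(3089 + 3741)/(u + r(-37)) = (3089 + 3741)/(2*√42 - 2*(-37)²) = 6830/(2*√42 - 2*1369) = 6830/(2*√42 - 2738) = 6830/(-2738 + 2*√42)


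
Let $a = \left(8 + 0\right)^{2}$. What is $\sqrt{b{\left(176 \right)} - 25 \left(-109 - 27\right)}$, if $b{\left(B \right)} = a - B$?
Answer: $2 \sqrt{822} \approx 57.341$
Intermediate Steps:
$a = 64$ ($a = 8^{2} = 64$)
$b{\left(B \right)} = 64 - B$
$\sqrt{b{\left(176 \right)} - 25 \left(-109 - 27\right)} = \sqrt{\left(64 - 176\right) - 25 \left(-109 - 27\right)} = \sqrt{\left(64 - 176\right) - -3400} = \sqrt{-112 + 3400} = \sqrt{3288} = 2 \sqrt{822}$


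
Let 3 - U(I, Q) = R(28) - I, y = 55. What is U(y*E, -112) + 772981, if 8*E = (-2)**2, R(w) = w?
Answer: 1545967/2 ≈ 7.7298e+5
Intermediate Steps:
E = 1/2 (E = (1/8)*(-2)**2 = (1/8)*4 = 1/2 ≈ 0.50000)
U(I, Q) = -25 + I (U(I, Q) = 3 - (28 - I) = 3 + (-28 + I) = -25 + I)
U(y*E, -112) + 772981 = (-25 + 55*(1/2)) + 772981 = (-25 + 55/2) + 772981 = 5/2 + 772981 = 1545967/2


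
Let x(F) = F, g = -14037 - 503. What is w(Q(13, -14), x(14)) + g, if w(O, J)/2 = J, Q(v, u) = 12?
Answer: -14512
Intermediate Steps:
g = -14540
w(O, J) = 2*J
w(Q(13, -14), x(14)) + g = 2*14 - 14540 = 28 - 14540 = -14512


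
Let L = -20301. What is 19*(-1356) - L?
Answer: -5463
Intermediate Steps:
19*(-1356) - L = 19*(-1356) - 1*(-20301) = -25764 + 20301 = -5463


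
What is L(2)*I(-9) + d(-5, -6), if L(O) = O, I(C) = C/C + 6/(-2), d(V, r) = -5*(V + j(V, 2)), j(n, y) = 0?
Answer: 21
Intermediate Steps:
d(V, r) = -5*V (d(V, r) = -5*(V + 0) = -5*V)
I(C) = -2 (I(C) = 1 + 6*(-½) = 1 - 3 = -2)
L(2)*I(-9) + d(-5, -6) = 2*(-2) - 5*(-5) = -4 + 25 = 21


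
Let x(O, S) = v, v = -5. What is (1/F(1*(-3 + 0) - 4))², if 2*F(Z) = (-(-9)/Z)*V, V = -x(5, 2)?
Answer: 196/2025 ≈ 0.096790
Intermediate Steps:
x(O, S) = -5
V = 5 (V = -1*(-5) = 5)
F(Z) = 45/(2*Z) (F(Z) = (-(-9)/Z*5)/2 = ((9/Z)*5)/2 = (45/Z)/2 = 45/(2*Z))
(1/F(1*(-3 + 0) - 4))² = (1/(45/(2*(1*(-3 + 0) - 4))))² = (1/(45/(2*(1*(-3) - 4))))² = (1/(45/(2*(-3 - 4))))² = (1/((45/2)/(-7)))² = (1/((45/2)*(-⅐)))² = (1/(-45/14))² = (-14/45)² = 196/2025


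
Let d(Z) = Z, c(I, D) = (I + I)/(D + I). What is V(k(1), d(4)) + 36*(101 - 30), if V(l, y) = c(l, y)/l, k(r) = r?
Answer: 12782/5 ≈ 2556.4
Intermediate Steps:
c(I, D) = 2*I/(D + I) (c(I, D) = (2*I)/(D + I) = 2*I/(D + I))
V(l, y) = 2/(l + y) (V(l, y) = (2*l/(y + l))/l = (2*l/(l + y))/l = 2/(l + y))
V(k(1), d(4)) + 36*(101 - 30) = 2/(1 + 4) + 36*(101 - 30) = 2/5 + 36*71 = 2*(1/5) + 2556 = 2/5 + 2556 = 12782/5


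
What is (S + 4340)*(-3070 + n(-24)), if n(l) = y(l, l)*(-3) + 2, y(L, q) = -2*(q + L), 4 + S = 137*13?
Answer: -20528652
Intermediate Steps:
S = 1777 (S = -4 + 137*13 = -4 + 1781 = 1777)
y(L, q) = -2*L - 2*q (y(L, q) = -2*(L + q) = -2*L - 2*q)
n(l) = 2 + 12*l (n(l) = (-2*l - 2*l)*(-3) + 2 = -4*l*(-3) + 2 = 12*l + 2 = 2 + 12*l)
(S + 4340)*(-3070 + n(-24)) = (1777 + 4340)*(-3070 + (2 + 12*(-24))) = 6117*(-3070 + (2 - 288)) = 6117*(-3070 - 286) = 6117*(-3356) = -20528652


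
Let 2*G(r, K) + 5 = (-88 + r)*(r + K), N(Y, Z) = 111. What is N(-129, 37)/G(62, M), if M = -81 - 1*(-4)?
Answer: 222/385 ≈ 0.57662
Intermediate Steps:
M = -77 (M = -81 + 4 = -77)
G(r, K) = -5/2 + (-88 + r)*(K + r)/2 (G(r, K) = -5/2 + ((-88 + r)*(r + K))/2 = -5/2 + ((-88 + r)*(K + r))/2 = -5/2 + (-88 + r)*(K + r)/2)
N(-129, 37)/G(62, M) = 111/(-5/2 + (½)*62² - 44*(-77) - 44*62 + (½)*(-77)*62) = 111/(-5/2 + (½)*3844 + 3388 - 2728 - 2387) = 111/(-5/2 + 1922 + 3388 - 2728 - 2387) = 111/(385/2) = 111*(2/385) = 222/385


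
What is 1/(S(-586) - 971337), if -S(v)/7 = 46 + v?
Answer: -1/967557 ≈ -1.0335e-6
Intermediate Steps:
S(v) = -322 - 7*v (S(v) = -7*(46 + v) = -322 - 7*v)
1/(S(-586) - 971337) = 1/((-322 - 7*(-586)) - 971337) = 1/((-322 + 4102) - 971337) = 1/(3780 - 971337) = 1/(-967557) = -1/967557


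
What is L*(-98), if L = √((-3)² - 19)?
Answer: -98*I*√10 ≈ -309.9*I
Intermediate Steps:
L = I*√10 (L = √(9 - 19) = √(-10) = I*√10 ≈ 3.1623*I)
L*(-98) = (I*√10)*(-98) = -98*I*√10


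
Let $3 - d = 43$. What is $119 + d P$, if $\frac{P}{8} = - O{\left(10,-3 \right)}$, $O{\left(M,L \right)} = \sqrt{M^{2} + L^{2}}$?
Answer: $119 + 320 \sqrt{109} \approx 3459.9$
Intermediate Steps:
$d = -40$ ($d = 3 - 43 = -40$)
$O{\left(M,L \right)} = \sqrt{L^{2} + M^{2}}$
$P = - 8 \sqrt{109}$ ($P = 8 \left(- \sqrt{\left(-3\right)^{2} + 10^{2}}\right) = 8 \left(- \sqrt{9 + 100}\right) = 8 \left(- \sqrt{109}\right) = - 8 \sqrt{109} \approx -83.522$)
$119 + d P = 119 - 40 \left(- 8 \sqrt{109}\right) = 119 + 320 \sqrt{109}$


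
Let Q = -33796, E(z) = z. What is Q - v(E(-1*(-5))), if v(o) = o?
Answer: -33801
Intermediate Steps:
Q - v(E(-1*(-5))) = -33796 - (-1)*(-5) = -33796 - 1*5 = -33796 - 5 = -33801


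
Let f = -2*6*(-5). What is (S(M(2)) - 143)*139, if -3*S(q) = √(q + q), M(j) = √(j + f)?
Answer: -19877 - 139*2^(¾)*31^(¼)/3 ≈ -20061.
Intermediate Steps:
f = 60 (f = -12*(-5) = 60)
M(j) = √(60 + j) (M(j) = √(j + 60) = √(60 + j))
S(q) = -√2*√q/3 (S(q) = -√(q + q)/3 = -√2*√q/3)
(S(M(2)) - 143)*139 = (-√2*√(√(60 + 2))/3 - 143)*139 = (-√2*√(√62)/3 - 143)*139 = (-√2*62^(¼)/3 - 143)*139 = (-2^(¾)*31^(¼)/3 - 143)*139 = (-143 - 2^(¾)*31^(¼)/3)*139 = -19877 - 139*2^(¾)*31^(¼)/3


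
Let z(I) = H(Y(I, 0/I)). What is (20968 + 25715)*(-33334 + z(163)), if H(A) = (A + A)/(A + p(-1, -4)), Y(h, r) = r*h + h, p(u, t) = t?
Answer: -82469876580/53 ≈ -1.5560e+9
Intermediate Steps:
Y(h, r) = h + h*r (Y(h, r) = h*r + h = h + h*r)
H(A) = 2*A/(-4 + A) (H(A) = (A + A)/(A - 4) = (2*A)/(-4 + A) = 2*A/(-4 + A))
z(I) = 2*I/(-4 + I) (z(I) = 2*(I*(1 + 0/I))/(-4 + I*(1 + 0/I)) = 2*(I*(1 + 0))/(-4 + I*(1 + 0)) = 2*(I*1)/(-4 + I*1) = 2*I/(-4 + I))
(20968 + 25715)*(-33334 + z(163)) = (20968 + 25715)*(-33334 + 2*163/(-4 + 163)) = 46683*(-33334 + 2*163/159) = 46683*(-33334 + 2*163*(1/159)) = 46683*(-33334 + 326/159) = 46683*(-5299780/159) = -82469876580/53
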